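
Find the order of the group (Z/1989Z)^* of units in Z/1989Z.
(Z/1989Z)^* consists of the classes a with gcd(a, 1989) = 1, so its order is φ(1989). φ is multiplicative, with φ(p^e) = p^e − p^(e−1). Factorise 1989 = 3^2 · 13 · 17. Then
  φ(1989) = (3^2 − 3^1) · (13 − 1) · (17 − 1) = 6 · 12 · 16 = 1152.
Thus |(Z/1989Z)^*| = 1152.

Final answer: |(Z/1989Z)^*| = 1152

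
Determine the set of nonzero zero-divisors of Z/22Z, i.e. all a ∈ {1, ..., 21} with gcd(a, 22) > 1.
nonzero zero-divisors of Z/22Z = {2, 4, 6, 8, 10, 11, 12, 14, 16, 18, 20}

An element a ∈ Z/22Z (with a ≠ 0) is a zero-divisor iff gcd(a, 22) > 1 (because a is a unit precisely when gcd(a, n) = 1, and in Z/nZ every nonzero, non-unit element is a zero-divisor). Scan a = 1, ..., 21 and keep those with gcd(a, 22) > 1:
  gcd(2, 22) = 2, gcd(4, 22) = 2, gcd(6, 22) = 2, gcd(8, 22) = 2, gcd(10, 22) = 2, gcd(11, 22) = 11, gcd(12, 22) = 2, gcd(14, 22) = 2, gcd(16, 22) = 2, gcd(18, 22) = 2, gcd(20, 22) = 2.
All other a ∈ {1, ..., 21} have gcd(a, 22) = 1 and are units. So the nonzero zero-divisors are exactly the 11 values of a appearing in this scan.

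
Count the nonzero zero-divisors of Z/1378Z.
In Z/1378Z each nonzero element is either a unit (gcd with 1378 is 1) or a zero-divisor (gcd > 1). The number of units is φ(1378): factorise 1378 = 2 · 13 · 53, so φ(1378) = (2 − 1) · (13 − 1) · (53 − 1) = 1 · 12 · 52 = 624. The nonzero elements number 1378 − 1 = 1377. Hence the nonzero zero-divisors number 1377 − 624 = 753.

Final answer: Z/1378Z has 753 nonzero zero-divisors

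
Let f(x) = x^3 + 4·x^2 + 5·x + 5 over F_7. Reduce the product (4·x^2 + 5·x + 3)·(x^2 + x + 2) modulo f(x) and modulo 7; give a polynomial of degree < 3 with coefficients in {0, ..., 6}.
Multiply as integer polynomials: a · b = 4·x^4 + 9·x^3 + 16·x^2 + 13·x + 6. Reducing coefficients mod 7: a · b ≡ 4·x^4 + 2·x^3 + 2·x^2 + 6·x + 6. Now divide by f(x) = x^3 + 4·x^2 + 5·x + 5 in F_7[x], eliminating the leading term at each step:
  leading term 4·x^4: subtract (4·x)·f(x) = 4·x^4 + 2·x^3 + 6·x^2 + 6·x, leaving 3·x^2 + 6 (coefficients mod 7)
The degree is now < 3, so this is the remainder. Hence a · b ≡ 3·x^2 + 6 in F_7[x]/(f).

Final answer: a · b ≡ 3·x^2 + 6 (mod f(x))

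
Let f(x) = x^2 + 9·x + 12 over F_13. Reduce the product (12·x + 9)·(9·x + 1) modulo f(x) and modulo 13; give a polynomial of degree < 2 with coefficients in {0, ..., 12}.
a · b ≡ 5·x (mod f(x))

Multiply as integer polynomials: a · b = 108·x^2 + 93·x + 9. Reducing coefficients mod 13: a · b ≡ 4·x^2 + 2·x + 9. Now divide by f(x) = x^2 + 9·x + 12 in F_13[x], eliminating the leading term at each step:
  leading term 4·x^2: subtract (4)·f(x) = 4·x^2 + 10·x + 9, leaving 5·x (coefficients mod 13)
The degree is now < 2, so this is the remainder. Hence a · b ≡ 5·x in F_13[x]/(f).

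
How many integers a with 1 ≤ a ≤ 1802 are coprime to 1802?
832

The number of a ∈ {1, ..., 1802} with gcd(a, 1802) = 1 is by definition Euler's totient φ(1802). φ is multiplicative, with φ(p^e) = p^e − p^(e−1). Factorise 1802 = 2 · 17 · 53. Then
  φ(1802) = (2 − 1) · (17 − 1) · (53 − 1) = 1 · 16 · 52 = 832.
So there are 832 such integers.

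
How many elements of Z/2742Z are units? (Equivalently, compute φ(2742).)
Z/2742Z has φ(2742) = 912 units

An element a ∈ Z/2742Z is a unit iff gcd(a, 2742) = 1, so the number of units is φ(2742). φ is multiplicative, with φ(p^e) = p^e − p^(e−1). Factorise 2742 = 2 · 3 · 457. Then
  φ(2742) = (2 − 1) · (3 − 1) · (457 − 1) = 1 · 2 · 456 = 912.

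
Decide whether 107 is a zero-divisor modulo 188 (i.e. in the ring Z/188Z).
NO

gcd(107, 188) = 1, so 107 is a unit in Z/188Z (it has a multiplicative inverse). A unit cannot be a zero-divisor: if 107·b ≡ 0 then multiplying both sides by 107^(−1) gives b ≡ 0. So 107 is not a zero-divisor.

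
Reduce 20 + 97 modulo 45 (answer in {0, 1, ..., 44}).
27

Reduce the summands first: 97 ≡ 7 (mod 45), so 20 + 97 ≡ 20 + 7 (mod 45). 20 + 7 = 27; 27 = 0·45 + 27, so (20 + 97) mod 45 = 27.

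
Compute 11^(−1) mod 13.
11^(−1) ≡ 6 (mod 13)

Apply the extended Euclidean algorithm to (13, 11), tracking rows (r, s, t) with s·13 + t·11 = r. Each division r_prev = q·r_cur + r_new produces the new row as (previous row) − q·(current row):
  row A: (13, 1, 0)   [1·13 + 0·11 = 13]
  row B: (11, 0, 1)   [0·13 + 1·11 = 11]
  13 = 1·11 + 2   → row C = row A − 1·row B = (2, 1, −1)   [check: 1·13 − 1·11 = 2]
  11 = 5·2 + 1   → row D = row B − 5·row C = (1, −5, 6)   [check: −5·13 + 6·11 = 1]
  2 = 2·1 + 0   → remainder 0, stop. gcd = 1 (last nonzero row D).
The gcd is 1, so 11 is invertible mod 13. The last nonzero row gives −5·13 + 6·11 = 1, so t = 6. So 11^(−1) ≡ 6 (mod 13). Verify: 11 · 6 = 66 ≡ 1 (mod 13). ✓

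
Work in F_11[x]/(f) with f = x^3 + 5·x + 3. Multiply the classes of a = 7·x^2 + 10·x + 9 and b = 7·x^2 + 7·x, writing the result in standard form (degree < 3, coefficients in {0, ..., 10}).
a · b ≡ 9·x^2 + 3·x + 6 (mod f(x))

Multiply as integer polynomials: a · b = 49·x^4 + 119·x^3 + 133·x^2 + 63·x. Reducing coefficients mod 11: a · b ≡ 5·x^4 + 9·x^3 + x^2 + 8·x. Now divide by f(x) = x^3 + 5·x + 3 in F_11[x], eliminating the leading term at each step:
  leading term 5·x^4: subtract (5·x)·f(x) = 5·x^4 + 3·x^2 + 4·x, leaving 9·x^3 + 9·x^2 + 4·x (coefficients mod 11)
  leading term 9·x^3: subtract (9)·f(x) = 9·x^3 + x + 5, leaving 9·x^2 + 3·x + 6 (coefficients mod 11)
The degree is now < 3, so this is the remainder. Hence a · b ≡ 9·x^2 + 3·x + 6 in F_11[x]/(f).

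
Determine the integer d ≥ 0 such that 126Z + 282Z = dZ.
(126, 282) = (6); d = 6

In the PID Z, (a, b) is generated by gcd(a, b). Compute gcd(282, 126) with the extended Euclidean algorithm, tracking rows (r, s, t) with s·282 + t·126 = r:
  row A: (282, 1, 0)   [1·282 + 0·126 = 282]
  row B: (126, 0, 1)   [0·282 + 1·126 = 126]
  282 = 2·126 + 30   → row C = row A − 2·row B = (30, 1, −2)   [check: 1·282 − 2·126 = 30]
  126 = 4·30 + 6   → row D = row B − 4·row C = (6, −4, 9)   [check: −4·282 + 9·126 = 6]
  30 = 5·6 + 0   → remainder 0, stop. gcd = 6 (last nonzero row D).
So gcd(126, 282) = 6, with Bézout identity −4·282 + 9·126 = 6. Containment (⊇): the Bézout identity exhibits 6 as an element of (126, 282), giving (6) ⊆ (126, 282). Containment (⊆): since 6 | 126 and 6 | 282 (126 = 6·21, 282 = 6·47), every Z-linear combination of 126 and 282 is divisible by 6, so (126, 282) ⊆ (6). Therefore (126, 282) = (6), d = 6.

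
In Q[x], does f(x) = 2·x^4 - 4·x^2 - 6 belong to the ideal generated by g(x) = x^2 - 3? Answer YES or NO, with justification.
In Q[x] the ideal (g) consists of all multiples of g, so f ∈ (g) iff g | f, i.e. iff the remainder of f on division by g is 0. Divide f by g (g is monic, so eliminate the leading term of the running remainder at each step):
  leading term 2·x^4: subtract (2·x^2)·g(x) = 2·x^4 - 6·x^2, leaving 2·x^2 - 6
  leading term 2·x^2: subtract (2)·g(x) = 2·x^2 - 6, leaving 0
The remainder is 0, so f(x) = g(x) · h(x) with h(x) = 2·x^2 + 2. Hence g | f, i.e. f ∈ (g).

Final answer: YES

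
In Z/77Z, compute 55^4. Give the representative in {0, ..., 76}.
22

Use repeated squaring. Binary(4) = 100. Walk through the bits of the exponent 4 left-to-right: at each bit after the leading one, square the running value, then multiply by 55 if the bit is 1 (always reducing mod 77):
  bit 1 = 1 (leading): start with 55.
  bit 2 = 0: square 55^2 = 3025 ≡ 22 (mod 77).
  bit 3 = 0: square 22^2 = 484 ≡ 22 (mod 77).
Final value: 55^4 ≡ 22 (mod 77).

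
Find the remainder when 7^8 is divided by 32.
1

Use repeated squaring. Binary(8) = 1000. Walk through the bits of the exponent 8 left-to-right: at each bit after the leading one, square the running value, then multiply by 7 if the bit is 1 (always reducing mod 32):
  bit 1 = 1 (leading): start with 7.
  bit 2 = 0: square 7^2 = 49 ≡ 17 (mod 32).
  bit 3 = 0: square 17^2 = 289 ≡ 1 (mod 32).
  bit 4 = 0: square 1^2 = 1 (mod 32).
Final value: 7^8 ≡ 1 (mod 32).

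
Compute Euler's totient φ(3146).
φ is multiplicative, with φ(p^e) = p^e − p^(e−1). Factorise 3146 = 2 · 11^2 · 13. Then
  φ(3146) = (2 − 1) · (11^2 − 11^1) · (13 − 1) = 1 · 110 · 12 = 1320.

Final answer: φ(3146) = 1320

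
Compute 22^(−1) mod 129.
Apply the extended Euclidean algorithm to (129, 22), tracking rows (r, s, t) with s·129 + t·22 = r. Each division r_prev = q·r_cur + r_new produces the new row as (previous row) − q·(current row):
  row A: (129, 1, 0)   [1·129 + 0·22 = 129]
  row B: (22, 0, 1)   [0·129 + 1·22 = 22]
  129 = 5·22 + 19   → row C = row A − 5·row B = (19, 1, −5)   [check: 1·129 − 5·22 = 19]
  22 = 1·19 + 3   → row D = row B − 1·row C = (3, −1, 6)   [check: −1·129 + 6·22 = 3]
  19 = 6·3 + 1   → row E = row C − 6·row D = (1, 7, −41)   [check: 7·129 − 41·22 = 1]
  3 = 3·1 + 0   → remainder 0, stop. gcd = 1 (last nonzero row E).
The gcd is 1, so 22 is invertible mod 129. The last nonzero row gives 7·129 − 41·22 = 1, so t = −41. So 22^(−1) ≡ −41 ≡ 88 (mod 129). Verify: 22 · 88 = 1936 ≡ 1 (mod 129). ✓

Final answer: 22^(−1) ≡ 88 (mod 129)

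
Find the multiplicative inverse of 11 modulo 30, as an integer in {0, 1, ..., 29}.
Apply the extended Euclidean algorithm to (30, 11), tracking rows (r, s, t) with s·30 + t·11 = r. Each division r_prev = q·r_cur + r_new produces the new row as (previous row) − q·(current row):
  row A: (30, 1, 0)   [1·30 + 0·11 = 30]
  row B: (11, 0, 1)   [0·30 + 1·11 = 11]
  30 = 2·11 + 8   → row C = row A − 2·row B = (8, 1, −2)   [check: 1·30 − 2·11 = 8]
  11 = 1·8 + 3   → row D = row B − 1·row C = (3, −1, 3)   [check: −1·30 + 3·11 = 3]
  8 = 2·3 + 2   → row E = row C − 2·row D = (2, 3, −8)   [check: 3·30 − 8·11 = 2]
  3 = 1·2 + 1   → row F = row D − 1·row E = (1, −4, 11)   [check: −4·30 + 11·11 = 1]
  2 = 2·1 + 0   → remainder 0, stop. gcd = 1 (last nonzero row F).
The gcd is 1, so 11 is invertible mod 30. The last nonzero row gives −4·30 + 11·11 = 1, so t = 11. So 11^(−1) ≡ 11 (mod 30). Verify: 11 · 11 = 121 ≡ 1 (mod 30). ✓

Final answer: 11^(−1) ≡ 11 (mod 30)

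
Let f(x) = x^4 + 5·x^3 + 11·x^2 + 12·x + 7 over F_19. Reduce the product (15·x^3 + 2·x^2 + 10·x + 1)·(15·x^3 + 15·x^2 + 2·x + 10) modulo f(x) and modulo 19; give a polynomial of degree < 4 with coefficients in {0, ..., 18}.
a · b ≡ 13·x^3 + 7·x^2 + x + 7 (mod f(x))

Multiply as integer polynomials: a · b = 225·x^6 + 255·x^5 + 210·x^4 + 319·x^3 + 55·x^2 + 102·x + 10. Reducing coefficients mod 19: a · b ≡ 16·x^6 + 8·x^5 + x^4 + 15·x^3 + 17·x^2 + 7·x + 10. Now divide by f(x) = x^4 + 5·x^3 + 11·x^2 + 12·x + 7 in F_19[x], eliminating the leading term at each step:
  leading term 16·x^6: subtract (16·x^2)·f(x) = 16·x^6 + 4·x^5 + 5·x^4 + 2·x^3 + 17·x^2, leaving 4·x^5 + 15·x^4 + 13·x^3 + 7·x + 10 (coefficients mod 19)
  leading term 4·x^5: subtract (4·x)·f(x) = 4·x^5 + x^4 + 6·x^3 + 10·x^2 + 9·x, leaving 14·x^4 + 7·x^3 + 9·x^2 + 17·x + 10 (coefficients mod 19)
  leading term 14·x^4: subtract (14)·f(x) = 14·x^4 + 13·x^3 + 2·x^2 + 16·x + 3, leaving 13·x^3 + 7·x^2 + x + 7 (coefficients mod 19)
The degree is now < 4, so this is the remainder. Hence a · b ≡ 13·x^3 + 7·x^2 + x + 7 in F_19[x]/(f).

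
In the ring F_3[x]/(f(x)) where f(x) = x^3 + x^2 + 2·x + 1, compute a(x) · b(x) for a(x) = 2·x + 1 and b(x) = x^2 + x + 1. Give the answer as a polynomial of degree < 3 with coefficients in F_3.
Multiply as integer polynomials: a · b = 2·x^3 + 3·x^2 + 3·x + 1. Reducing coefficients mod 3: a · b ≡ 2·x^3 + 1. Now divide by f(x) = x^3 + x^2 + 2·x + 1 in F_3[x], eliminating the leading term at each step:
  leading term 2·x^3: subtract (2)·f(x) = 2·x^3 + 2·x^2 + x + 2, leaving x^2 + 2·x + 2 (coefficients mod 3)
The degree is now < 3, so this is the remainder. Hence a · b ≡ x^2 + 2·x + 2 in F_3[x]/(f).

Final answer: a · b ≡ x^2 + 2·x + 2 (mod f(x))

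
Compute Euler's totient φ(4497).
φ(4497) = 2996

φ is multiplicative, with φ(p^e) = p^e − p^(e−1). Factorise 4497 = 3 · 1499. Then
  φ(4497) = (3 − 1) · (1499 − 1) = 2 · 1498 = 2996.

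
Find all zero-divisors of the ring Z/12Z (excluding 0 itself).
nonzero zero-divisors of Z/12Z = {2, 3, 4, 6, 8, 9, 10}

An element a ∈ Z/12Z (with a ≠ 0) is a zero-divisor iff gcd(a, 12) > 1 (because a is a unit precisely when gcd(a, n) = 1, and in Z/nZ every nonzero, non-unit element is a zero-divisor). Scan a = 1, ..., 11 and keep those with gcd(a, 12) > 1:
  gcd(2, 12) = 2, gcd(3, 12) = 3, gcd(4, 12) = 4, gcd(6, 12) = 6, gcd(8, 12) = 4, gcd(9, 12) = 3, gcd(10, 12) = 2.
All other a ∈ {1, ..., 11} have gcd(a, 12) = 1 and are units. So the nonzero zero-divisors are exactly the 7 values of a appearing in this scan.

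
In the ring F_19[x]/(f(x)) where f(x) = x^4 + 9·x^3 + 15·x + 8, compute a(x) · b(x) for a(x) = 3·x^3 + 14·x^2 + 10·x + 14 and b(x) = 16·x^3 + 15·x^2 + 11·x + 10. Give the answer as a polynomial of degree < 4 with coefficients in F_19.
a · b ≡ 13·x^3 + 13·x^2 + 13·x (mod f(x))

Multiply as integer polynomials: a · b = 48·x^6 + 269·x^5 + 403·x^4 + 558·x^3 + 460·x^2 + 254·x + 140. Reducing coefficients mod 19: a · b ≡ 10·x^6 + 3·x^5 + 4·x^4 + 7·x^3 + 4·x^2 + 7·x + 7. Now divide by f(x) = x^4 + 9·x^3 + 15·x + 8 in F_19[x], eliminating the leading term at each step:
  leading term 10·x^6: subtract (10·x^2)·f(x) = 10·x^6 + 14·x^5 + 17·x^3 + 4·x^2, leaving 8·x^5 + 4·x^4 + 9·x^3 + 7·x + 7 (coefficients mod 19)
  leading term 8·x^5: subtract (8·x)·f(x) = 8·x^5 + 15·x^4 + 6·x^2 + 7·x, leaving 8·x^4 + 9·x^3 + 13·x^2 + 7 (coefficients mod 19)
  leading term 8·x^4: subtract (8)·f(x) = 8·x^4 + 15·x^3 + 6·x + 7, leaving 13·x^3 + 13·x^2 + 13·x (coefficients mod 19)
The degree is now < 4, so this is the remainder. Hence a · b ≡ 13·x^3 + 13·x^2 + 13·x in F_19[x]/(f).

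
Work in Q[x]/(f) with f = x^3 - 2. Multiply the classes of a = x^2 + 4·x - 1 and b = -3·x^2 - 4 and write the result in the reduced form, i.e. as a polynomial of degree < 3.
a · b ≡ -x^2 - 22·x - 20 (mod f(x))

First multiply in Q[x] without reducing: a · b = -3·x^4 - 12·x^3 - x^2 - 16·x + 4. Now divide by f(x) = x^3 - 2, eliminating the leading term at each step:
  leading term -3·x^4: subtract (-3·x)·f(x) = -3·x^4 + 6·x, leaving -12·x^3 - x^2 - 22·x + 4
  leading term -12·x^3: subtract (-12)·f(x) = 24 - 12·x^3, leaving -x^2 - 22·x - 20
The degree is now < 3, so this is the remainder. Hence a · b ≡ -x^2 - 22·x - 20 in Q[x]/(f).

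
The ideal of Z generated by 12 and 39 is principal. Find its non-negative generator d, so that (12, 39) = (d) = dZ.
(12, 39) = (3); d = 3

In the PID Z, (a, b) is generated by gcd(a, b). Compute gcd(39, 12) with the extended Euclidean algorithm, tracking rows (r, s, t) with s·39 + t·12 = r:
  row A: (39, 1, 0)   [1·39 + 0·12 = 39]
  row B: (12, 0, 1)   [0·39 + 1·12 = 12]
  39 = 3·12 + 3   → row C = row A − 3·row B = (3, 1, −3)   [check: 1·39 − 3·12 = 3]
  12 = 4·3 + 0   → remainder 0, stop. gcd = 3 (last nonzero row C).
So gcd(12, 39) = 3, with Bézout identity 1·39 − 3·12 = 3. Containment (⊇): the Bézout identity exhibits 3 as an element of (12, 39), giving (3) ⊆ (12, 39). Containment (⊆): since 3 | 12 and 3 | 39 (12 = 3·4, 39 = 3·13), every Z-linear combination of 12 and 39 is divisible by 3, so (12, 39) ⊆ (3). Therefore (12, 39) = (3), d = 3.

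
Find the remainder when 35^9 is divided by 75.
Use repeated squaring. Binary(9) = 1001. Walk through the bits of the exponent 9 left-to-right: at each bit after the leading one, square the running value, then multiply by 35 if the bit is 1 (always reducing mod 75):
  bit 1 = 1 (leading): start with 35.
  bit 2 = 0: square 35^2 = 1225 ≡ 25 (mod 75).
  bit 3 = 0: square 25^2 = 625 ≡ 25 (mod 75).
  bit 4 = 1: square 25^2 = 625 ≡ 25; bit is 1, so multiply 25·35 = 875 ≡ 50 (mod 75).
Final value: 35^9 ≡ 50 (mod 75).

Final answer: 50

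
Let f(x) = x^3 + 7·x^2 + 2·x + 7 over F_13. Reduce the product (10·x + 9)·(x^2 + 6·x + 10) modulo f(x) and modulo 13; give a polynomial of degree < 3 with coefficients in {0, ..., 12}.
a · b ≡ 12·x^2 + 4·x + 7 (mod f(x))

Multiply as integer polynomials: a · b = 10·x^3 + 69·x^2 + 154·x + 90. Reducing coefficients mod 13: a · b ≡ 10·x^3 + 4·x^2 + 11·x + 12. Now divide by f(x) = x^3 + 7·x^2 + 2·x + 7 in F_13[x], eliminating the leading term at each step:
  leading term 10·x^3: subtract (10)·f(x) = 10·x^3 + 5·x^2 + 7·x + 5, leaving 12·x^2 + 4·x + 7 (coefficients mod 13)
The degree is now < 3, so this is the remainder. Hence a · b ≡ 12·x^2 + 4·x + 7 in F_13[x]/(f).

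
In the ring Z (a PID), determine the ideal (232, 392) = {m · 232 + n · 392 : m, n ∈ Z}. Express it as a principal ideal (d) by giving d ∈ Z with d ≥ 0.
(232, 392) = (8); d = 8

In the PID Z, (a, b) is generated by gcd(a, b). Compute gcd(392, 232) with the extended Euclidean algorithm, tracking rows (r, s, t) with s·392 + t·232 = r:
  row A: (392, 1, 0)   [1·392 + 0·232 = 392]
  row B: (232, 0, 1)   [0·392 + 1·232 = 232]
  392 = 1·232 + 160   → row C = row A − 1·row B = (160, 1, −1)   [check: 1·392 − 1·232 = 160]
  232 = 1·160 + 72   → row D = row B − 1·row C = (72, −1, 2)   [check: −1·392 + 2·232 = 72]
  160 = 2·72 + 16   → row E = row C − 2·row D = (16, 3, −5)   [check: 3·392 − 5·232 = 16]
  72 = 4·16 + 8   → row F = row D − 4·row E = (8, −13, 22)   [check: −13·392 + 22·232 = 8]
  16 = 2·8 + 0   → remainder 0, stop. gcd = 8 (last nonzero row F).
So gcd(232, 392) = 8, with Bézout identity −13·392 + 22·232 = 8. Containment (⊇): the Bézout identity exhibits 8 as an element of (232, 392), giving (8) ⊆ (232, 392). Containment (⊆): since 8 | 232 and 8 | 392 (232 = 8·29, 392 = 8·49), every Z-linear combination of 232 and 392 is divisible by 8, so (232, 392) ⊆ (8). Therefore (232, 392) = (8), d = 8.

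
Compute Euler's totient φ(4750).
φ is multiplicative, with φ(p^e) = p^e − p^(e−1). Factorise 4750 = 2 · 5^3 · 19. Then
  φ(4750) = (2 − 1) · (5^3 − 5^2) · (19 − 1) = 1 · 100 · 18 = 1800.

Final answer: φ(4750) = 1800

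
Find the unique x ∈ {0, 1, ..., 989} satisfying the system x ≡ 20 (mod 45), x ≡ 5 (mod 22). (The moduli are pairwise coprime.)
x ≡ 335 (mod 990); the representative in [0, 990) is 335

The moduli 45, 22 are pairwise coprime, so by the CRT there is a unique solution mod 45·22 = 990.
Solve by successive substitution. Start with x ≡ 20 (mod 45).
  Combine with x ≡ 5 (mod 22): write x = 20 + 45·t and require 20 + 45·t ≡ 5 (mod 22), i.e. 45·t ≡ 5 − 20 ≡ 7 (mod 22). Since 45^(−1) ≡ 1 (mod 22) (45 ≡ 1 (mod 22)), t ≡ 1·7 ≡ 7 (mod 22). So x ≡ 20 + 45·7 = 335 (mod 990).
Unique solution in [0, 990): x = 335.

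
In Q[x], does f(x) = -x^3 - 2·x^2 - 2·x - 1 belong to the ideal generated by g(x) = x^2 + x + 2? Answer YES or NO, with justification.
In Q[x] the ideal (g) consists of all multiples of g, so f ∈ (g) iff g | f, i.e. iff the remainder of f on division by g is 0. Divide f by g (g is monic, so eliminate the leading term of the running remainder at each step):
  leading term -x^3: subtract (-x)·g(x) = -x^3 - x^2 - 2·x, leaving -x^2 - 1
  leading term -x^2: subtract (-1)·g(x) = -x^2 - x - 2, leaving x + 1
The remainder r(x) = x + 1 ≠ 0 (and deg r < deg g), so g ∤ f, i.e. f ∉ (g).

Final answer: NO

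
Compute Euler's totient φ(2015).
φ(2015) = 1440

φ is multiplicative, with φ(p^e) = p^e − p^(e−1). Factorise 2015 = 5 · 13 · 31. Then
  φ(2015) = (5 − 1) · (13 − 1) · (31 − 1) = 4 · 12 · 30 = 1440.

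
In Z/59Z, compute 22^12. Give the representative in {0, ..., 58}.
Use repeated squaring. Binary(12) = 1100. Walk through the bits of the exponent 12 left-to-right: at each bit after the leading one, square the running value, then multiply by 22 if the bit is 1 (always reducing mod 59):
  bit 1 = 1 (leading): start with 22.
  bit 2 = 1: square 22^2 = 484 ≡ 12; bit is 1, so multiply 12·22 = 264 ≡ 28 (mod 59).
  bit 3 = 0: square 28^2 = 784 ≡ 17 (mod 59).
  bit 4 = 0: square 17^2 = 289 ≡ 53 (mod 59).
Final value: 22^12 ≡ 53 (mod 59).

Final answer: 53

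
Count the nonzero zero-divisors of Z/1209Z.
Z/1209Z has 488 nonzero zero-divisors

In Z/1209Z each nonzero element is either a unit (gcd with 1209 is 1) or a zero-divisor (gcd > 1). The number of units is φ(1209): factorise 1209 = 3 · 13 · 31, so φ(1209) = (3 − 1) · (13 − 1) · (31 − 1) = 2 · 12 · 30 = 720. The nonzero elements number 1209 − 1 = 1208. Hence the nonzero zero-divisors number 1208 − 720 = 488.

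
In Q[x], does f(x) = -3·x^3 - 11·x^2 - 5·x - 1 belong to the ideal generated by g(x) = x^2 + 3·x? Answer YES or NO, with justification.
In Q[x] the ideal (g) consists of all multiples of g, so f ∈ (g) iff g | f, i.e. iff the remainder of f on division by g is 0. Divide f by g (g is monic, so eliminate the leading term of the running remainder at each step):
  leading term -3·x^3: subtract (-3·x)·g(x) = -3·x^3 - 9·x^2, leaving -2·x^2 - 5·x - 1
  leading term -2·x^2: subtract (-2)·g(x) = -2·x^2 - 6·x, leaving x - 1
The remainder r(x) = x - 1 ≠ 0 (and deg r < deg g), so g ∤ f, i.e. f ∉ (g).

Final answer: NO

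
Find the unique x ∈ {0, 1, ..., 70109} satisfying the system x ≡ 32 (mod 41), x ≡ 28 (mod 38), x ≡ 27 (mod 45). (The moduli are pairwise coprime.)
x ≡ 58662 (mod 70110); the representative in [0, 70110) is 58662

The moduli 41, 38, 45 are pairwise coprime, so by the CRT there is a unique solution mod 41·38·45 = 70110.
Solve by successive substitution. Start with x ≡ 32 (mod 41).
  Combine with x ≡ 28 (mod 38): write x = 32 + 41·t and require 32 + 41·t ≡ 28 (mod 38), i.e. 41·t ≡ 28 − 32 ≡ 34 (mod 38). Since 41^(−1) ≡ 13 (mod 38) (41 ≡ 3 (mod 38)), t ≡ 13·34 ≡ 24 (mod 38). So x ≡ 32 + 41·24 = 1016 (mod 1558).
  Combine with x ≡ 27 (mod 45): write x = 1016 + 1558·t and require 1016 + 1558·t ≡ 27 (mod 45), i.e. 1558·t ≡ 27 − 1016 ≡ 1 (mod 45). Since 1558^(−1) ≡ 37 (mod 45) (1558 ≡ 28 (mod 45)), t ≡ 37·1 ≡ 37 (mod 45). So x ≡ 1016 + 1558·37 = 58662 (mod 70110).
Unique solution in [0, 70110): x = 58662.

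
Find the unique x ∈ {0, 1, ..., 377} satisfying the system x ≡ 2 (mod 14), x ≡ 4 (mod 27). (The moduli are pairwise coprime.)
x ≡ 58 (mod 378); the representative in [0, 378) is 58

The moduli 14, 27 are pairwise coprime, so by the CRT there is a unique solution mod 14·27 = 378.
Solve by successive substitution. Start with x ≡ 2 (mod 14).
  Combine with x ≡ 4 (mod 27): write x = 2 + 14·t and require 2 + 14·t ≡ 4 (mod 27), i.e. 14·t ≡ 4 − 2 ≡ 2 (mod 27). Since 14^(−1) ≡ 2 (mod 27), t ≡ 2·2 ≡ 4 (mod 27). So x ≡ 2 + 14·4 = 58 (mod 378).
Unique solution in [0, 378): x = 58.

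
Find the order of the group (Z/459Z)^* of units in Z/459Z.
(Z/459Z)^* consists of the classes a with gcd(a, 459) = 1, so its order is φ(459). φ is multiplicative, with φ(p^e) = p^e − p^(e−1). Factorise 459 = 3^3 · 17. Then
  φ(459) = (3^3 − 3^2) · (17 − 1) = 18 · 16 = 288.
Thus |(Z/459Z)^*| = 288.

Final answer: |(Z/459Z)^*| = 288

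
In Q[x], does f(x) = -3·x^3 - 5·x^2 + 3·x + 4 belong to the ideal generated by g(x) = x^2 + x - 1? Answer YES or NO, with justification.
NO

In Q[x] the ideal (g) consists of all multiples of g, so f ∈ (g) iff g | f, i.e. iff the remainder of f on division by g is 0. Divide f by g (g is monic, so eliminate the leading term of the running remainder at each step):
  leading term -3·x^3: subtract (-3·x)·g(x) = -3·x^3 - 3·x^2 + 3·x, leaving 4 - 2·x^2
  leading term -2·x^2: subtract (-2)·g(x) = -2·x^2 - 2·x + 2, leaving 2·x + 2
The remainder r(x) = 2·x + 2 ≠ 0 (and deg r < deg g), so g ∤ f, i.e. f ∉ (g).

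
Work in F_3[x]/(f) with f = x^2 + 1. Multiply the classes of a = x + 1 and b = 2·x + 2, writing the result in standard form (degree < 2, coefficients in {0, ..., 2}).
a · b ≡ x (mod f(x))

Multiply as integer polynomials: a · b = 2·x^2 + 4·x + 2. Reducing coefficients mod 3: a · b ≡ 2·x^2 + x + 2. Now divide by f(x) = x^2 + 1 in F_3[x], eliminating the leading term at each step:
  leading term 2·x^2: subtract (2)·f(x) = 2·x^2 + 2, leaving x (coefficients mod 3)
The degree is now < 2, so this is the remainder. Hence a · b ≡ x in F_3[x]/(f).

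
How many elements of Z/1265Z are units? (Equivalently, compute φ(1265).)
An element a ∈ Z/1265Z is a unit iff gcd(a, 1265) = 1, so the number of units is φ(1265). φ is multiplicative, with φ(p^e) = p^e − p^(e−1). Factorise 1265 = 5 · 11 · 23. Then
  φ(1265) = (5 − 1) · (11 − 1) · (23 − 1) = 4 · 10 · 22 = 880.

Final answer: Z/1265Z has φ(1265) = 880 units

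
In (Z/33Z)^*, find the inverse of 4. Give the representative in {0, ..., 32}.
4^(−1) ≡ 25 (mod 33)

Apply the extended Euclidean algorithm to (33, 4), tracking rows (r, s, t) with s·33 + t·4 = r. Each division r_prev = q·r_cur + r_new produces the new row as (previous row) − q·(current row):
  row A: (33, 1, 0)   [1·33 + 0·4 = 33]
  row B: (4, 0, 1)   [0·33 + 1·4 = 4]
  33 = 8·4 + 1   → row C = row A − 8·row B = (1, 1, −8)   [check: 1·33 − 8·4 = 1]
  4 = 4·1 + 0   → remainder 0, stop. gcd = 1 (last nonzero row C).
The gcd is 1, so 4 is invertible mod 33. The last nonzero row gives 1·33 − 8·4 = 1, so t = −8. So 4^(−1) ≡ −8 ≡ 25 (mod 33). Verify: 4 · 25 = 100 ≡ 1 (mod 33). ✓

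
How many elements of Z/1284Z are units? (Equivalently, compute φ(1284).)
Z/1284Z has φ(1284) = 424 units

An element a ∈ Z/1284Z is a unit iff gcd(a, 1284) = 1, so the number of units is φ(1284). φ is multiplicative, with φ(p^e) = p^e − p^(e−1). Factorise 1284 = 2^2 · 3 · 107. Then
  φ(1284) = (2^2 − 2^1) · (3 − 1) · (107 − 1) = 2 · 2 · 106 = 424.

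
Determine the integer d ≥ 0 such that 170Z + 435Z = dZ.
In the PID Z, (a, b) is generated by gcd(a, b). Compute gcd(435, 170) with the extended Euclidean algorithm, tracking rows (r, s, t) with s·435 + t·170 = r:
  row A: (435, 1, 0)   [1·435 + 0·170 = 435]
  row B: (170, 0, 1)   [0·435 + 1·170 = 170]
  435 = 2·170 + 95   → row C = row A − 2·row B = (95, 1, −2)   [check: 1·435 − 2·170 = 95]
  170 = 1·95 + 75   → row D = row B − 1·row C = (75, −1, 3)   [check: −1·435 + 3·170 = 75]
  95 = 1·75 + 20   → row E = row C − 1·row D = (20, 2, −5)   [check: 2·435 − 5·170 = 20]
  75 = 3·20 + 15   → row F = row D − 3·row E = (15, −7, 18)   [check: −7·435 + 18·170 = 15]
  20 = 1·15 + 5   → row G = row E − 1·row F = (5, 9, −23)   [check: 9·435 − 23·170 = 5]
  15 = 3·5 + 0   → remainder 0, stop. gcd = 5 (last nonzero row G).
So gcd(170, 435) = 5, with Bézout identity 9·435 − 23·170 = 5. Containment (⊇): the Bézout identity exhibits 5 as an element of (170, 435), giving (5) ⊆ (170, 435). Containment (⊆): since 5 | 170 and 5 | 435 (170 = 5·34, 435 = 5·87), every Z-linear combination of 170 and 435 is divisible by 5, so (170, 435) ⊆ (5). Therefore (170, 435) = (5), d = 5.

Final answer: (170, 435) = (5); d = 5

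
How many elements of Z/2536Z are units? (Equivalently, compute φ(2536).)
Z/2536Z has φ(2536) = 1264 units

An element a ∈ Z/2536Z is a unit iff gcd(a, 2536) = 1, so the number of units is φ(2536). φ is multiplicative, with φ(p^e) = p^e − p^(e−1). Factorise 2536 = 2^3 · 317. Then
  φ(2536) = (2^3 − 2^2) · (317 − 1) = 4 · 316 = 1264.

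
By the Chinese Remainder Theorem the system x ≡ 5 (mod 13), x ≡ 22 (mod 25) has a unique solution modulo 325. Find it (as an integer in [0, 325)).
The moduli 13, 25 are pairwise coprime, so by the CRT there is a unique solution mod 13·25 = 325.
Solve by successive substitution. Start with x ≡ 5 (mod 13).
  Combine with x ≡ 22 (mod 25): write x = 5 + 13·t and require 5 + 13·t ≡ 22 (mod 25), i.e. 13·t ≡ 22 − 5 ≡ 17 (mod 25). Since 13^(−1) ≡ 2 (mod 25), t ≡ 2·17 ≡ 9 (mod 25). So x ≡ 5 + 13·9 = 122 (mod 325).
Unique solution in [0, 325): x = 122.

Final answer: x ≡ 122 (mod 325); the representative in [0, 325) is 122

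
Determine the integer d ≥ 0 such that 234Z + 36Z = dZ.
In the PID Z, (a, b) is generated by gcd(a, b). Compute gcd(234, 36) with the extended Euclidean algorithm, tracking rows (r, s, t) with s·234 + t·36 = r:
  row A: (234, 1, 0)   [1·234 + 0·36 = 234]
  row B: (36, 0, 1)   [0·234 + 1·36 = 36]
  234 = 6·36 + 18   → row C = row A − 6·row B = (18, 1, −6)   [check: 1·234 − 6·36 = 18]
  36 = 2·18 + 0   → remainder 0, stop. gcd = 18 (last nonzero row C).
So gcd(234, 36) = 18, with Bézout identity 1·234 − 6·36 = 18. Containment (⊇): the Bézout identity exhibits 18 as an element of (234, 36), giving (18) ⊆ (234, 36). Containment (⊆): since 18 | 234 and 18 | 36 (234 = 18·13, 36 = 18·2), every Z-linear combination of 234 and 36 is divisible by 18, so (234, 36) ⊆ (18). Therefore (234, 36) = (18), d = 18.

Final answer: (234, 36) = (18); d = 18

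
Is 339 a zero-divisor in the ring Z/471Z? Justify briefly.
gcd(339, 471) = 3 > 1, so 339 is not a unit in Z/471Z. In Z/nZ every nonzero non-unit is a zero-divisor: explicitly, take b = 471/gcd = 157 ≠ 0 (mod 471); then 339·157 = 53223 = 113·471, i.e. 339·157 ≡ 0 (mod 471). So 339 is a zero-divisor.

Final answer: YES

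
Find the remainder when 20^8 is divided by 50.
Use repeated squaring. Binary(8) = 1000. Walk through the bits of the exponent 8 left-to-right: at each bit after the leading one, square the running value, then multiply by 20 if the bit is 1 (always reducing mod 50):
  bit 1 = 1 (leading): start with 20.
  bit 2 = 0: square 20^2 = 400 ≡ 0 (mod 50).
  bit 3 = 0: square 0^2 = 0 (mod 50).
  bit 4 = 0: square 0^2 = 0 (mod 50).
Final value: 20^8 ≡ 0 (mod 50).

Final answer: 0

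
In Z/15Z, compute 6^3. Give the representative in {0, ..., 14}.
6

Use repeated squaring. Binary(3) = 11. Walk through the bits of the exponent 3 left-to-right: at each bit after the leading one, square the running value, then multiply by 6 if the bit is 1 (always reducing mod 15):
  bit 1 = 1 (leading): start with 6.
  bit 2 = 1: square 6^2 = 36 ≡ 6; bit is 1, so multiply 6·6 = 36 ≡ 6 (mod 15).
Final value: 6^3 ≡ 6 (mod 15).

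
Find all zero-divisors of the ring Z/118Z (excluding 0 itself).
An element a ∈ Z/118Z (with a ≠ 0) is a zero-divisor iff gcd(a, 118) > 1 (because a is a unit precisely when gcd(a, n) = 1, and in Z/nZ every nonzero, non-unit element is a zero-divisor). Scan a = 1, ..., 117 and keep those with gcd(a, 118) > 1:
  gcd(2, 118) = 2, gcd(4, 118) = 2, gcd(6, 118) = 2, gcd(8, 118) = 2, gcd(10, 118) = 2, gcd(12, 118) = 2, gcd(14, 118) = 2, gcd(16, 118) = 2, gcd(18, 118) = 2, gcd(20, 118) = 2, gcd(22, 118) = 2, gcd(24, 118) = 2, gcd(26, 118) = 2, gcd(28, 118) = 2, gcd(30, 118) = 2, gcd(32, 118) = 2, gcd(34, 118) = 2, gcd(36, 118) = 2, gcd(38, 118) = 2, gcd(40, 118) = 2, gcd(42, 118) = 2, gcd(44, 118) = 2, gcd(46, 118) = 2, gcd(48, 118) = 2, gcd(50, 118) = 2, gcd(52, 118) = 2, gcd(54, 118) = 2, gcd(56, 118) = 2, gcd(58, 118) = 2, gcd(59, 118) = 59, gcd(60, 118) = 2, gcd(62, 118) = 2, gcd(64, 118) = 2, gcd(66, 118) = 2, gcd(68, 118) = 2, gcd(70, 118) = 2, gcd(72, 118) = 2, gcd(74, 118) = 2, gcd(76, 118) = 2, gcd(78, 118) = 2, gcd(80, 118) = 2, gcd(82, 118) = 2, gcd(84, 118) = 2, gcd(86, 118) = 2, gcd(88, 118) = 2, gcd(90, 118) = 2, gcd(92, 118) = 2, gcd(94, 118) = 2, gcd(96, 118) = 2, gcd(98, 118) = 2, gcd(100, 118) = 2, gcd(102, 118) = 2, gcd(104, 118) = 2, gcd(106, 118) = 2, gcd(108, 118) = 2, gcd(110, 118) = 2, gcd(112, 118) = 2, gcd(114, 118) = 2, gcd(116, 118) = 2.
All other a ∈ {1, ..., 117} have gcd(a, 118) = 1 and are units. So the nonzero zero-divisors are exactly the 59 values of a appearing in this scan.

Final answer: nonzero zero-divisors of Z/118Z = {2, 4, 6, 8, 10, 12, 14, 16, 18, 20, 22, 24, 26, 28, 30, 32, 34, 36, 38, 40, 42, 44, 46, 48, 50, 52, 54, 56, 58, 59, 60, 62, 64, 66, 68, 70, 72, 74, 76, 78, 80, 82, 84, 86, 88, 90, 92, 94, 96, 98, 100, 102, 104, 106, 108, 110, 112, 114, 116}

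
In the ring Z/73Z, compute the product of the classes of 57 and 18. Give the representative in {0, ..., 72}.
Both factors are already reduced mod 73. 57 · 18 = 1026. Dividing by 73: 1026 = 14·73 + 4. So (57 · 18) mod 73 = 4.

Final answer: 4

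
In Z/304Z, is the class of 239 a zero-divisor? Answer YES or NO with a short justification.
NO

gcd(239, 304) = 1, so 239 is a unit in Z/304Z (it has a multiplicative inverse). A unit cannot be a zero-divisor: if 239·b ≡ 0 then multiplying both sides by 239^(−1) gives b ≡ 0. So 239 is not a zero-divisor.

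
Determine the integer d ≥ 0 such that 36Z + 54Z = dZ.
In the PID Z, (a, b) is generated by gcd(a, b). Compute gcd(54, 36) with the extended Euclidean algorithm, tracking rows (r, s, t) with s·54 + t·36 = r:
  row A: (54, 1, 0)   [1·54 + 0·36 = 54]
  row B: (36, 0, 1)   [0·54 + 1·36 = 36]
  54 = 1·36 + 18   → row C = row A − 1·row B = (18, 1, −1)   [check: 1·54 − 1·36 = 18]
  36 = 2·18 + 0   → remainder 0, stop. gcd = 18 (last nonzero row C).
So gcd(36, 54) = 18, with Bézout identity 1·54 − 1·36 = 18. Containment (⊇): the Bézout identity exhibits 18 as an element of (36, 54), giving (18) ⊆ (36, 54). Containment (⊆): since 18 | 36 and 18 | 54 (36 = 18·2, 54 = 18·3), every Z-linear combination of 36 and 54 is divisible by 18, so (36, 54) ⊆ (18). Therefore (36, 54) = (18), d = 18.

Final answer: (36, 54) = (18); d = 18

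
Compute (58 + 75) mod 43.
4

Reduce the summands first: 58 ≡ 15, 75 ≡ 32 (mod 43), so 58 + 75 ≡ 15 + 32 (mod 43). 15 + 32 = 47; 47 = 1·43 + 4, so (58 + 75) mod 43 = 4.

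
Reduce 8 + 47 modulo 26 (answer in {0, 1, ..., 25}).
3

Reduce the summands first: 47 ≡ 21 (mod 26), so 8 + 47 ≡ 8 + 21 (mod 26). 8 + 21 = 29; 29 = 1·26 + 3, so (8 + 47) mod 26 = 3.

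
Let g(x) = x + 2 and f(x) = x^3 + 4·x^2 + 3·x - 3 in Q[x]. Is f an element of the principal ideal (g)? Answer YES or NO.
NO

In Q[x] the ideal (g) consists of all multiples of g, so f ∈ (g) iff g | f, i.e. iff the remainder of f on division by g is 0. Divide f by g (g is monic, so eliminate the leading term of the running remainder at each step):
  leading term x^3: subtract (x^2)·g(x) = x^3 + 2·x^2, leaving 2·x^2 + 3·x - 3
  leading term 2·x^2: subtract (2·x)·g(x) = 2·x^2 + 4·x, leaving -x - 3
  leading term -x: subtract (-1)·g(x) = -x - 2, leaving -1
The remainder r(x) = -1 ≠ 0 (and deg r < deg g), so g ∤ f, i.e. f ∉ (g).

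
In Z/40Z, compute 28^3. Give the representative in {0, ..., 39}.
Use repeated squaring. Binary(3) = 11. Walk through the bits of the exponent 3 left-to-right: at each bit after the leading one, square the running value, then multiply by 28 if the bit is 1 (always reducing mod 40):
  bit 1 = 1 (leading): start with 28.
  bit 2 = 1: square 28^2 = 784 ≡ 24; bit is 1, so multiply 24·28 = 672 ≡ 32 (mod 40).
Final value: 28^3 ≡ 32 (mod 40).

Final answer: 32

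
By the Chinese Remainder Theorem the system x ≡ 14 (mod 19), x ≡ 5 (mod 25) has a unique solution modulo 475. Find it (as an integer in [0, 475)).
x ≡ 280 (mod 475); the representative in [0, 475) is 280

The moduli 19, 25 are pairwise coprime, so by the CRT there is a unique solution mod 19·25 = 475.
Solve by successive substitution. Start with x ≡ 14 (mod 19).
  Combine with x ≡ 5 (mod 25): write x = 14 + 19·t and require 14 + 19·t ≡ 5 (mod 25), i.e. 19·t ≡ 5 − 14 ≡ 16 (mod 25). Since 19^(−1) ≡ 4 (mod 25), t ≡ 4·16 ≡ 14 (mod 25). So x ≡ 14 + 19·14 = 280 (mod 475).
Unique solution in [0, 475): x = 280.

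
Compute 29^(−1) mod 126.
29^(−1) ≡ 113 (mod 126)

Apply the extended Euclidean algorithm to (126, 29), tracking rows (r, s, t) with s·126 + t·29 = r. Each division r_prev = q·r_cur + r_new produces the new row as (previous row) − q·(current row):
  row A: (126, 1, 0)   [1·126 + 0·29 = 126]
  row B: (29, 0, 1)   [0·126 + 1·29 = 29]
  126 = 4·29 + 10   → row C = row A − 4·row B = (10, 1, −4)   [check: 1·126 − 4·29 = 10]
  29 = 2·10 + 9   → row D = row B − 2·row C = (9, −2, 9)   [check: −2·126 + 9·29 = 9]
  10 = 1·9 + 1   → row E = row C − 1·row D = (1, 3, −13)   [check: 3·126 − 13·29 = 1]
  9 = 9·1 + 0   → remainder 0, stop. gcd = 1 (last nonzero row E).
The gcd is 1, so 29 is invertible mod 126. The last nonzero row gives 3·126 − 13·29 = 1, so t = −13. So 29^(−1) ≡ −13 ≡ 113 (mod 126). Verify: 29 · 113 = 3277 ≡ 1 (mod 126). ✓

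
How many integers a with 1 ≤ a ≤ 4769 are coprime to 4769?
The number of a ∈ {1, ..., 4769} with gcd(a, 4769) = 1 is by definition Euler's totient φ(4769). φ is multiplicative, with φ(p^e) = p^e − p^(e−1). Factorise 4769 = 19 · 251. Then
  φ(4769) = (19 − 1) · (251 − 1) = 18 · 250 = 4500.
So there are 4500 such integers.

Final answer: 4500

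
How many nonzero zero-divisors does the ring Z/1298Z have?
In Z/1298Z each nonzero element is either a unit (gcd with 1298 is 1) or a zero-divisor (gcd > 1). The number of units is φ(1298): factorise 1298 = 2 · 11 · 59, so φ(1298) = (2 − 1) · (11 − 1) · (59 − 1) = 1 · 10 · 58 = 580. The nonzero elements number 1298 − 1 = 1297. Hence the nonzero zero-divisors number 1297 − 580 = 717.

Final answer: Z/1298Z has 717 nonzero zero-divisors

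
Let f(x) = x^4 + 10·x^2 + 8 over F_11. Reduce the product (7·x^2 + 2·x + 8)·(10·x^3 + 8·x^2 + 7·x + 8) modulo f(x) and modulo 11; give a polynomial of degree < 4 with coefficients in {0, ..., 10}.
a · b ≡ 6·x^3 + x^2 + 7·x + 6 (mod f(x))

Multiply as integer polynomials: a · b = 70·x^5 + 76·x^4 + 145·x^3 + 134·x^2 + 72·x + 64. Reducing coefficients mod 11: a · b ≡ 4·x^5 + 10·x^4 + 2·x^3 + 2·x^2 + 6·x + 9. Now divide by f(x) = x^4 + 10·x^2 + 8 in F_11[x], eliminating the leading term at each step:
  leading term 4·x^5: subtract (4·x)·f(x) = 4·x^5 + 7·x^3 + 10·x, leaving 10·x^4 + 6·x^3 + 2·x^2 + 7·x + 9 (coefficients mod 11)
  leading term 10·x^4: subtract (10)·f(x) = 10·x^4 + x^2 + 3, leaving 6·x^3 + x^2 + 7·x + 6 (coefficients mod 11)
The degree is now < 4, so this is the remainder. Hence a · b ≡ 6·x^3 + x^2 + 7·x + 6 in F_11[x]/(f).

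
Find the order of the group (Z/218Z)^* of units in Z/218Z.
(Z/218Z)^* consists of the classes a with gcd(a, 218) = 1, so its order is φ(218). φ is multiplicative, with φ(p^e) = p^e − p^(e−1). Factorise 218 = 2 · 109. Then
  φ(218) = (2 − 1) · (109 − 1) = 1 · 108 = 108.
Thus |(Z/218Z)^*| = 108.

Final answer: |(Z/218Z)^*| = 108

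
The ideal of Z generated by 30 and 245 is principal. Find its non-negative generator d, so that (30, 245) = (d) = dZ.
(30, 245) = (5); d = 5

In the PID Z, (a, b) is generated by gcd(a, b). Compute gcd(245, 30) with the extended Euclidean algorithm, tracking rows (r, s, t) with s·245 + t·30 = r:
  row A: (245, 1, 0)   [1·245 + 0·30 = 245]
  row B: (30, 0, 1)   [0·245 + 1·30 = 30]
  245 = 8·30 + 5   → row C = row A − 8·row B = (5, 1, −8)   [check: 1·245 − 8·30 = 5]
  30 = 6·5 + 0   → remainder 0, stop. gcd = 5 (last nonzero row C).
So gcd(30, 245) = 5, with Bézout identity 1·245 − 8·30 = 5. Containment (⊇): the Bézout identity exhibits 5 as an element of (30, 245), giving (5) ⊆ (30, 245). Containment (⊆): since 5 | 30 and 5 | 245 (30 = 5·6, 245 = 5·49), every Z-linear combination of 30 and 245 is divisible by 5, so (30, 245) ⊆ (5). Therefore (30, 245) = (5), d = 5.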